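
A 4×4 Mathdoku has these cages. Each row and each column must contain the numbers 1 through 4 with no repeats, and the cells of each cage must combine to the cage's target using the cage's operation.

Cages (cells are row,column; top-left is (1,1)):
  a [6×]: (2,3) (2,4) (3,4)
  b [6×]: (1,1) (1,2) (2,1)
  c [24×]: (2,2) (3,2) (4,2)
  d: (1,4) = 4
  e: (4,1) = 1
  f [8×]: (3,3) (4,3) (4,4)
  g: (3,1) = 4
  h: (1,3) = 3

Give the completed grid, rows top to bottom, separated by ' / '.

Cage h is given; hence (1,3) = 3.
Cage d is given, leaving (1,4) = 4.
G is a freebie, leaving (3,1) = 4.
Cage e is given, leaving (4,1) = 1.
1 is placed in row 4, so (4,4) = 2.
Column 1 already has 1, so (1,1) = 2.
The 3 cells of cage b must have product 6; hence (1,2) = 1.
Cage b has product 6; hence (2,1) = 3.
The 3 cells of cage a must have product 6, so (2,3) = 2.
Row 2 now contains 3, which forces (2,4) = 1.
The 3 cells of cage f must have product 8; hence (3,3) = 1.
Column 4 now contains 1; hence (3,4) = 3.
Row 4 already has 2, which forces (4,3) = 4.
Row 2 already has 2, leaving (2,2) = 4.
Row 3 now contains 3, so (3,2) = 2.
Row 4 now contains 4, so (4,2) = 3.

2 1 3 4 / 3 4 2 1 / 4 2 1 3 / 1 3 4 2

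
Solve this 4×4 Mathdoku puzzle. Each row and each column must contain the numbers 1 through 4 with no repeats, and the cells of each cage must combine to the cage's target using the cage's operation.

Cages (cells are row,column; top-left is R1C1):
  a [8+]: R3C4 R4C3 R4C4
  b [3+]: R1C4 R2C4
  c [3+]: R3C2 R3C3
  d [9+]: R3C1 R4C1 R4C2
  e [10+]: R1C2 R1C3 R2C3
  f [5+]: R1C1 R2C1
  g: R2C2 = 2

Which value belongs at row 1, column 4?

2

Cage g is given, which forces R2C2 = 2.
Row 2 already has 2, which forces R2C4 = 1.
2 is placed in column 2; hence R3C2 = 1.
Row 3 now contains 1, which forces R3C3 = 2.
Cage e has sum 10, which forces R1C2 = 3.
2 is placed in column 3, leaving R1C3 = 4.
1 is placed in column 4, leaving R1C4 = 2.
The 3 cells of cage e must have sum 10; hence R2C3 = 3.
3 is placed in column 2, leaving R4C2 = 4.
Column 3 now contains 3, so R4C3 = 1.
4 is placed in row 4; hence R4C4 = 3.
2 is placed in row 1, leaving R1C1 = 1.
Row 2 now contains 3, leaving R2C1 = 4.
The 3 cells of cage d must have sum 9, leaving R3C1 = 3.
3 is placed in column 4, leaving R3C4 = 4.
Row 4 already has 1, so R4C1 = 2.
Filled in: 1 3 4 2 / 4 2 3 1 / 3 1 2 4 / 2 4 1 3.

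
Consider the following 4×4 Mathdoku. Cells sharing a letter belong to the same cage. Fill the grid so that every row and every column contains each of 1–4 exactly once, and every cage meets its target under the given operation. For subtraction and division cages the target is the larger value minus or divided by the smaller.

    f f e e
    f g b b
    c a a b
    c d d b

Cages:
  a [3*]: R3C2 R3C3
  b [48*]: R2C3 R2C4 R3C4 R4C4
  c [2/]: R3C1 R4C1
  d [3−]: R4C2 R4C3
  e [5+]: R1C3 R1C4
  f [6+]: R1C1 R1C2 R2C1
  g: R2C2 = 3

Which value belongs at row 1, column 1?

3

Cage g is given; hence R2C2 = 3.
Column 2 already has 3, leaving R3C2 = 1.
1 is placed in row 3, which forces R3C3 = 3.
Column 2 now contains 1, which forces R4C2 = 4.
Row 4 now contains 4; hence R4C3 = 1.
Cage f needs sum 6; hence R1C1 = 3.
Column 2 now contains 1, so R1C2 = 2.
Row 1 already has 2; hence R1C3 = 4.
Row 1 now contains 3, so R1C4 = 1.
Cage f has sum 6, leaving R2C1 = 1.
Column 3 already has 4, leaving R2C3 = 2.
Column 4 now contains 1, leaving R2C4 = 4.
Cage c's pair has quotient 2; hence R3C1 = 4.
Column 4 now contains 4; hence R3C4 = 2.
Row 4 already has 1, which forces R4C1 = 2.
The 4 cells of cage b must have product 48; hence R4C4 = 3.
The full grid is 3 2 4 1 / 1 3 2 4 / 4 1 3 2 / 2 4 1 3.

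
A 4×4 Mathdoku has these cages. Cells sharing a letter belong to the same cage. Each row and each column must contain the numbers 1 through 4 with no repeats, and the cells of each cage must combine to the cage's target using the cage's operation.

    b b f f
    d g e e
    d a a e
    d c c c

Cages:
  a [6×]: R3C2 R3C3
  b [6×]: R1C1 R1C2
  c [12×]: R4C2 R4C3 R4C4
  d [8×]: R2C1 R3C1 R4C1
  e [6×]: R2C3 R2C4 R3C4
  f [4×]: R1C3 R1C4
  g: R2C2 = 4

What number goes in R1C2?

2

G is a freebie, which forces R2C2 = 4.
Row 3 needs a 4, and only R3C1 is open for it.
In row 3, 1 can only go at R3C4, so R3C4 = 1.
Cage f needs two cells with product 4; hence R1C3 = 1.
Column 4 now contains 1, so R1C4 = 4.
Column 4 already has 4, which forces R4C4 = 3.
Cage e has product 6, which forces R2C3 = 3.
Column 4 already has 3, so R2C4 = 2.
3 is placed in column 3, so R3C3 = 2.
3 is placed in row 4, so R4C2 = 1.
3 is placed in row 4, leaving R4C3 = 4.
Row 2 already has 2, so R2C1 = 1.
Row 3 already has 2; hence R3C2 = 3.
Row 4 already has 1, which forces R4C1 = 2.
2 is placed in column 1, so R1C1 = 3.
3 is placed in column 2, leaving R1C2 = 2.
Completed grid: 3 2 1 4 / 1 4 3 2 / 4 3 2 1 / 2 1 4 3.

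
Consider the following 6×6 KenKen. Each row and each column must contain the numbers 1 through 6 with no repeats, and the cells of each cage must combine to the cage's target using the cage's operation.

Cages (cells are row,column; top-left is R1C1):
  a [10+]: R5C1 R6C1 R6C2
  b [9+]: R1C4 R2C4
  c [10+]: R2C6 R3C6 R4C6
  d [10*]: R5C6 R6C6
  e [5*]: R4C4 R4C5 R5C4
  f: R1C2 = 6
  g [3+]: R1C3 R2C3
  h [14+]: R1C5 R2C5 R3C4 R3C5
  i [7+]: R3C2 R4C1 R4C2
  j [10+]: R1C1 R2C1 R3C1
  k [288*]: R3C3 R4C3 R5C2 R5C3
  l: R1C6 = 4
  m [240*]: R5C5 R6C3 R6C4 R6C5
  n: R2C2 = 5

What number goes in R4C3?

Cage f is given; hence R1C2 = 6.
Cage l is given, leaving R1C6 = 4.
Cage n is a single given cell, so R2C2 = 5.
Cage e needs product 5; hence R4C4 = 5.
Cage e needs product 5, which forces R4C5 = 1.
6 is placed in column 2; hence R5C2 = 4.
Cage e needs product 5, leaving R5C4 = 1.
5 is placed in column 4, which forces R1C4 = 3.
The two cells of cage b must have sum 9; hence R2C4 = 6.
Column 3 needs a 5, and only R6C3 is open for it.
Cage d's pair has product 10; hence R5C6 = 5.
Row 6 now contains 5, so R6C6 = 2.
The 4 cells of cage m must have product 240, which forces R5C5 = 2.
2 is placed in row 6, so R6C4 = 4.
The 4 cells of cage m must have product 240, so R6C5 = 6.
2 is placed in column 5, leaving R1C5 = 5.
Column 4 now contains 4; hence R3C4 = 2.
Cage a needs sum 10, so R5C1 = 6.
Row 5 now contains 6, so R5C3 = 3.
Cage j has sum 10, which forces R3C1 = 5.
Row 3 already has 2, leaving R3C2 = 1.
The 3 cells of cage i must have sum 7, which forces R4C1 = 4.
Cage i has sum 7, which forces R4C2 = 2.
Row 4 already has 4; hence R4C3 = 6.
6 is placed in row 4, which forces R4C6 = 3.
Column 2 now contains 1, leaving R6C2 = 3.
Cage j needs sum 10; hence R1C1 = 2.
Row 1 now contains 2, leaving R1C3 = 1.
Column 1 already has 4, leaving R2C1 = 3.
Column 3 now contains 1, leaving R2C3 = 2.
Row 2 already has 3, which forces R2C5 = 4.
3 is placed in column 6, leaving R2C6 = 1.
Column 3 already has 6; hence R3C3 = 4.
4 is placed in column 5; hence R3C5 = 3.
3 is placed in column 6, so R3C6 = 6.
3 is placed in row 6, which forces R6C1 = 1.
The full grid is 2 6 1 3 5 4 / 3 5 2 6 4 1 / 5 1 4 2 3 6 / 4 2 6 5 1 3 / 6 4 3 1 2 5 / 1 3 5 4 6 2.

6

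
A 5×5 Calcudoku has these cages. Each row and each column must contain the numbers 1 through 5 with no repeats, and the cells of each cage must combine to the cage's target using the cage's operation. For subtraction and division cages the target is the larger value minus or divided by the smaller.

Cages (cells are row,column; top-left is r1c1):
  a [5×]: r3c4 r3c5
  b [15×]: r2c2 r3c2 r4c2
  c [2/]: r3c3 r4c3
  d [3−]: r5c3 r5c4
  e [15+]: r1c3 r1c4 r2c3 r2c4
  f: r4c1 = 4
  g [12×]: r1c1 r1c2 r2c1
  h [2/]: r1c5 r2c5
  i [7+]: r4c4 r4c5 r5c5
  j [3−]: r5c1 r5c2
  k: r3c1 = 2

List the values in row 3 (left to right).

Cage k is a single given cell; hence r3c1 = 2.
Cage f is a single given cell, leaving r4c1 = 4.
The 3 cells of cage g must have product 12; hence r1c2 = 4.
The two cells of cage c must have quotient 2; hence r4c3 = 2.
4 is placed in column 2; hence r5c2 = 2.
Cage j needs two cells with difference 3, which forces r5c1 = 5.
In row 3, 3 can only go at r3c2, so r3c2 = 3.
The only place for 4 in row 3 is r3c3.
4 is placed in column 3, which forces r5c3 = 1.
Cage d's pair has difference 3, so r5c4 = 4.
1 is placed in row 5, which forces r5c5 = 3.
Cage i has sum 7, which forces r4c4 = 3.
The 3 cells of cage i must have sum 7, so r4c5 = 1.
Column 5 now contains 1, which forces r1c5 = 2.
The 3 cells of cage b must have product 15; hence r2c2 = 1.
The two cells of cage h must have quotient 2; hence r2c5 = 4.
Cage a's pair has product 5; hence r3c4 = 1.
Column 5 now contains 1; hence r3c5 = 5.
Row 4 already has 1, so r4c2 = 5.
Cage g has product 12, so r1c1 = 1.
The 4 cells of cage e must have sum 15, leaving r1c3 = 3.
Row 1 now contains 2, so r1c4 = 5.
Row 2 already has 1, which forces r2c1 = 3.
The 4 cells of cage e must have sum 15, which forces r2c3 = 5.
Cage e needs sum 15, which forces r2c4 = 2.
Filled in: 1 4 3 5 2 / 3 1 5 2 4 / 2 3 4 1 5 / 4 5 2 3 1 / 5 2 1 4 3.

2 3 4 1 5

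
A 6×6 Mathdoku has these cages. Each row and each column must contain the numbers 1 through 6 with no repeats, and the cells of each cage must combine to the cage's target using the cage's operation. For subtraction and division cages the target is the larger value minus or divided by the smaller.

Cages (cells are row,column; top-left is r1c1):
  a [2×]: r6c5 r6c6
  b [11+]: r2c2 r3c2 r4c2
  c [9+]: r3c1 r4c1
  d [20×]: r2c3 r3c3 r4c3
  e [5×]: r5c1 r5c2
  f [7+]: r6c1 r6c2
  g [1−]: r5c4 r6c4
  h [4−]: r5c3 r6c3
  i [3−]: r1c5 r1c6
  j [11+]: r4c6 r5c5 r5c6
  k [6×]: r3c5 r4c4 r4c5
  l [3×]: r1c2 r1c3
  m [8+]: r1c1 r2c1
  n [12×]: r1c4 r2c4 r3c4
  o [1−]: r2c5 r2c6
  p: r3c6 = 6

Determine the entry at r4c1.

Cage p is given; hence r3c6 = 6.
In column 3, 3 can only go at r1c3, so r1c3 = 3.
Row 1 now contains 3, so r1c2 = 1.
Column 2 already has 1, so r5c2 = 5.
5 is placed in row 5, leaving r5c1 = 1.
The only place for 4 in row 1 is r1c4.
In row 1, 6 can only go at r1c1, so r1c1 = 6.
The two cells of cage m must have sum 8, which forces r2c1 = 2.
In row 6, 6 can only go at r6c3, so r6c3 = 6.
Column 3 now contains 6, leaving r5c3 = 2.
Column 1 needs a 3, and only r6c1 is open for it.
The two cells of cage f must have sum 7, leaving r6c2 = 4.
Row 6 needs a 5, and only r6c4 is open for it.
Cage g needs two cells with difference 1, which forces r5c4 = 6.
6 is placed in row 5, so r5c5 = 4.
4 is placed in row 5, which forces r5c6 = 3.
The 3 cells of cage j must have sum 11, so r4c6 = 4.
The two cells of cage o must have difference 1, which forces r2c5 = 6.
4 is placed in column 6, which forces r2c6 = 5.
Cage c's pair has sum 9, leaving r3c1 = 4.
Row 4 now contains 4; hence r4c1 = 5.
Row 4 already has 5, leaving r4c3 = 1.
The two cells of cage i must have difference 3, so r1c5 = 5.
Column 6 now contains 5, leaving r1c6 = 2.
Row 2 now contains 6, leaving r2c2 = 3.
Column 3 already has 1, which forces r2c3 = 4.
3 is placed in row 2, which forces r2c4 = 1.
Cage b has sum 11; hence r3c2 = 2.
Column 3 already has 1, leaving r3c3 = 5.
Column 4 already has 1, so r3c4 = 3.
The 3 cells of cage k must have product 6, so r3c5 = 1.
Cage b has sum 11, leaving r4c2 = 6.
Column 4 already has 3, leaving r4c4 = 2.
Row 4 now contains 2, which forces r4c5 = 3.
Column 5 already has 1; hence r6c5 = 2.
Column 6 already has 2, which forces r6c6 = 1.
The full grid is 6 1 3 4 5 2 / 2 3 4 1 6 5 / 4 2 5 3 1 6 / 5 6 1 2 3 4 / 1 5 2 6 4 3 / 3 4 6 5 2 1.

5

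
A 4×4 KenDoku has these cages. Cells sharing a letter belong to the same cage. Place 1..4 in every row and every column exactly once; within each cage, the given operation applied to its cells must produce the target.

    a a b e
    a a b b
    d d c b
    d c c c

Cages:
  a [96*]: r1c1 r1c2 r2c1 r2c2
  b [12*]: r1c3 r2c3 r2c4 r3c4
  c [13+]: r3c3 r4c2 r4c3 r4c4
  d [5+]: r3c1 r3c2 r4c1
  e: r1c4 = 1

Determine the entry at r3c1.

3

Cage e is given, so r1c4 = 1.
The 4 cells of cage c must have sum 13, leaving r3c3 = 4.
Cage b has product 12, so r1c3 = 2.
The 4 cells of cage b must have product 12, leaving r2c3 = 1.
Column 3 already has 2, leaving r4c3 = 3.
The only place for 3 in row 2 is r2c4.
Column 4 now contains 3, leaving r3c4 = 2.
2 is placed in column 4; hence r4c4 = 4.
Cage d has sum 5, so r3c1 = 3.
Row 3 now contains 2, so r3c2 = 1.
Cage d needs sum 5, so r4c1 = 1.
Row 4 now contains 4, so r4c2 = 2.
Column 1 now contains 3; hence r1c1 = 4.
Cage a needs product 96, so r1c2 = 3.
The 4 cells of cage a must have product 96; hence r2c1 = 2.
Column 2 already has 2; hence r2c2 = 4.
Filled in: 4 3 2 1 / 2 4 1 3 / 3 1 4 2 / 1 2 3 4.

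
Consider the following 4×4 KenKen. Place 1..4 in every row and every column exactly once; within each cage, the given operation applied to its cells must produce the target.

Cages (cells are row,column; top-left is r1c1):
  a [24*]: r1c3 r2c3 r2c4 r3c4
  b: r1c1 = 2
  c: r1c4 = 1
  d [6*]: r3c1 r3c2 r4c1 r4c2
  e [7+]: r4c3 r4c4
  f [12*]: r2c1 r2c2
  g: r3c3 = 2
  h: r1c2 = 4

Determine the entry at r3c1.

3

Cage b is a single given cell; hence r1c1 = 2.
Cage h is a single given cell; hence r1c2 = 4.
Cage c is a single given cell; hence r1c4 = 1.
4 is placed in column 2; hence r2c2 = 3.
Cage g is a single given cell; hence r3c3 = 2.
1 is placed in row 1, so r1c3 = 3.
Row 2 now contains 3, which forces r2c1 = 4.
Cage a has product 24, so r2c3 = 1.
The 4 cells of cage a must have product 24, so r2c4 = 2.
Cage d has product 6; hence r3c1 = 3.
Row 3 already has 2, so r3c2 = 1.
Cage a has product 24, leaving r3c4 = 4.
The 4 cells of cage d must have product 6, which forces r4c1 = 1.
The 4 cells of cage d must have product 6, which forces r4c2 = 2.
3 is placed in column 3, which forces r4c3 = 4.
Column 4 already has 4, so r4c4 = 3.
Completed grid: 2 4 3 1 / 4 3 1 2 / 3 1 2 4 / 1 2 4 3.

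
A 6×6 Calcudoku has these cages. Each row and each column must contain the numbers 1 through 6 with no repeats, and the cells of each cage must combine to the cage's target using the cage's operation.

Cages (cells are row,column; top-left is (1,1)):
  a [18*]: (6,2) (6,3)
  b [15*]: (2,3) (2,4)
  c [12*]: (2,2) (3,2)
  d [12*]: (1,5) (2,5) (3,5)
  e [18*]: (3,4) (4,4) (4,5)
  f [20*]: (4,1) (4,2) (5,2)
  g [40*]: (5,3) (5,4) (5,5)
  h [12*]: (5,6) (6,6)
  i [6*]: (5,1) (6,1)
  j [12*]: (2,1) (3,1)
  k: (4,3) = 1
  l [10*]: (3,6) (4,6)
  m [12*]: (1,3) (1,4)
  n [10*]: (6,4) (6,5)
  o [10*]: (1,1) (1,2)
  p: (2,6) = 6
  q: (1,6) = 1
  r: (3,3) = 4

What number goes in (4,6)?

2

Cage q is given, leaving (1,6) = 1.
Cage p is given, leaving (2,6) = 6.
R is a freebie, so (3,3) = 4.
Cage k is a single given cell, which forces (4,3) = 1.
In row 2, 1 can only go at (2,5), so (2,5) = 1.
The only place for 3 in row 1 is (1,3).
Cage m needs two cells with product 12; hence (1,4) = 4.
3 is placed in column 3, so (2,3) = 5.
The two cells of cage b must have product 15, so (2,4) = 3.
Column 4 now contains 3, which forces (3,4) = 1.
5 is placed in column 3, leaving (5,3) = 2.
2 is placed in row 5; hence (5,4) = 5.
Row 5 already has 5, so (5,5) = 4.
Row 5 already has 4; hence (5,6) = 3.
The two cells of cage a must have product 18, so (6,2) = 3.
3 is placed in column 3, leaving (6,3) = 6.
Column 4 now contains 5; hence (6,4) = 2.
Row 6 now contains 2, so (6,5) = 5.
Column 6 already has 3; hence (6,6) = 4.
Cage c's pair has product 12, which forces (2,2) = 2.
Column 2 now contains 3, leaving (3,2) = 6.
6 is placed in row 3, so (3,5) = 2.
2 is placed in row 3, which forces (3,6) = 5.
2 is placed in column 4, leaving (4,4) = 6.
Cage e has product 18, so (4,5) = 3.
Column 6 already has 5, which forces (4,6) = 2.
Cage i needs two cells with product 6, so (5,1) = 6.
2 is placed in row 5, which forces (5,2) = 1.
Row 6 now contains 2, leaving (6,1) = 1.
Cage o's pair has product 10, which forces (1,1) = 2.
Column 2 now contains 2; hence (1,2) = 5.
Column 5 now contains 2, so (1,5) = 6.
2 is placed in row 2; hence (2,1) = 4.
6 is placed in row 3, which forces (3,1) = 3.
Column 1 now contains 4, leaving (4,1) = 5.
Column 2 now contains 5, leaving (4,2) = 4.
Completed grid: 2 5 3 4 6 1 / 4 2 5 3 1 6 / 3 6 4 1 2 5 / 5 4 1 6 3 2 / 6 1 2 5 4 3 / 1 3 6 2 5 4.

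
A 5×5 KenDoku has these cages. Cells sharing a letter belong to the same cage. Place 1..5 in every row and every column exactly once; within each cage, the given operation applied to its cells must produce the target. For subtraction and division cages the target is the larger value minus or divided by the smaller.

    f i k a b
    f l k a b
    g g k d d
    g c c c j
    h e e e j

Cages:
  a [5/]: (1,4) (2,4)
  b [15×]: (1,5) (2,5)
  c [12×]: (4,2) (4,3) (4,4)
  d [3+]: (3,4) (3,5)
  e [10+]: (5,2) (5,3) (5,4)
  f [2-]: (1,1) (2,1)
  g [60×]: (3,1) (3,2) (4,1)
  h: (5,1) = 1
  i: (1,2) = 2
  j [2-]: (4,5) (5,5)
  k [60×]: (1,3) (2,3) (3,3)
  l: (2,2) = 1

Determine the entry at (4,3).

1

Cage i is a single given cell, which forces (1,2) = 2.
Cage l is a single given cell; hence (2,2) = 1.
Row 2 already has 1, leaving (2,4) = 5.
Row 2 now contains 5, which forces (2,5) = 3.
Cage h is a single given cell, so (5,1) = 1.
Cage f's pair has difference 2, which forces (1,1) = 4.
Column 4 now contains 5; hence (1,4) = 1.
Column 5 now contains 3, so (1,5) = 5.
Cage f's pair has difference 2; hence (2,1) = 2.
3 is placed in row 2, leaving (2,3) = 4.
Column 4 now contains 1; hence (3,4) = 2.
Row 3 now contains 2, leaving (3,5) = 1.
2 is placed in column 4, leaving (5,4) = 3.
Row 1 already has 5, so (1,3) = 3.
Cage g has product 60, so (3,2) = 4.
The 3 cells of cage k must have product 60, so (3,3) = 5.
Cage c needs product 12, leaving (4,2) = 3.
The 3 cells of cage c must have product 12; hence (4,3) = 1.
Column 4 already has 3; hence (4,4) = 4.
Row 4 now contains 4, so (4,5) = 2.
Row 5 now contains 3, so (5,2) = 5.
Cage e needs sum 10, leaving (5,3) = 2.
Column 5 already has 2, leaving (5,5) = 4.
Row 3 now contains 5, so (3,1) = 3.
Row 4 now contains 3, so (4,1) = 5.
Filled in: 4 2 3 1 5 / 2 1 4 5 3 / 3 4 5 2 1 / 5 3 1 4 2 / 1 5 2 3 4.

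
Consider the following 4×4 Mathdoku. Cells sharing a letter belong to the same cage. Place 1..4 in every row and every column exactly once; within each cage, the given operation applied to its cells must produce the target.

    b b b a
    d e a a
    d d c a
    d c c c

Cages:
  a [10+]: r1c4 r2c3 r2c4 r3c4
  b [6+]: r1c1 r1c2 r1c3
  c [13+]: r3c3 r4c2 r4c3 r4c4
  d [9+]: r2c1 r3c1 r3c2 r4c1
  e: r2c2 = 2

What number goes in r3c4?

E is a freebie, so r2c2 = 2.
The 4 cells of cage c must have sum 13, so r3c3 = 4.
Row 1 needs a 4, and only r1c4 is open for it.
Cage a has sum 10; hence r3c4 = 2.
The 4 cells of cage c must have sum 13, which forces r4c2 = 4.
2 is placed in column 4, so r4c4 = 3.
Cage a has sum 10, leaving r2c3 = 3.
Column 4 already has 3; hence r2c4 = 1.
3 is placed in row 4, which forces r4c3 = 2.
Cage b has sum 6; hence r1c1 = 2.
Cage b needs sum 6; hence r1c2 = 3.
2 is placed in column 3, so r1c3 = 1.
Row 2 already has 3, leaving r2c1 = 4.
The 4 cells of cage d must have sum 9, which forces r3c1 = 3.
The 4 cells of cage d must have sum 9, so r3c2 = 1.
Row 4 now contains 2; hence r4c1 = 1.
Completed grid: 2 3 1 4 / 4 2 3 1 / 3 1 4 2 / 1 4 2 3.

2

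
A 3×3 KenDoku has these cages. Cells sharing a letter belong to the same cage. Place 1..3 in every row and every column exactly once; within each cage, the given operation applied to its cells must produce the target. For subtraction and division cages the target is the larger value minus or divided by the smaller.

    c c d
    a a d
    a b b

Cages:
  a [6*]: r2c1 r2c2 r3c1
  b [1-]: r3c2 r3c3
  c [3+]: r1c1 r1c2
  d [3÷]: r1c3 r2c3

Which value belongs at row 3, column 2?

In row 1, 3 can only go at r1c3, so r1c3 = 3.
3 is placed in column 3, which forces r2c3 = 1.
Column 3 already has 1, which forces r3c3 = 2.
Cage a needs product 6, which forces r3c1 = 1.
1 is placed in row 3, so r3c2 = 3.
1 is placed in column 1; hence r1c1 = 2.
Cage c needs two cells with sum 3, leaving r1c2 = 1.
Cage a has product 6, which forces r2c1 = 3.
Column 2 now contains 3, which forces r2c2 = 2.
Filled in: 2 1 3 / 3 2 1 / 1 3 2.

3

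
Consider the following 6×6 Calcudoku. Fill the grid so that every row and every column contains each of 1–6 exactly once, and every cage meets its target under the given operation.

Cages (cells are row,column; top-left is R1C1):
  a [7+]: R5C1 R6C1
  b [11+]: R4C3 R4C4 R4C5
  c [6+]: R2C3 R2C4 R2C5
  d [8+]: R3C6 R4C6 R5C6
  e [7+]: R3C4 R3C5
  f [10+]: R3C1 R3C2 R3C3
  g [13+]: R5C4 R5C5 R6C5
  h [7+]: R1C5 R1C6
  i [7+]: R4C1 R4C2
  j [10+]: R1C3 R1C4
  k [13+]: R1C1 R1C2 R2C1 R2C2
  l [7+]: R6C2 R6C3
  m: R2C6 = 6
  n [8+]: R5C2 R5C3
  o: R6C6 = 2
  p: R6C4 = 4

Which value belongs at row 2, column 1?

5

M is a freebie, so R2C6 = 6.
P is a freebie, which forces R6C4 = 4.
Cage o is a single given cell, which forces R6C6 = 2.
Cage j's pair has sum 10, which forces R1C3 = 4.
Column 4 already has 4, which forces R1C4 = 6.
The two cells of cage h must have sum 7, leaving R1C5 = 2.
The two cells of cage h must have sum 7, so R1C6 = 5.
Row 6 needs a 3, and only R6C1 is open for it.
Column 1 already has 3, which forces R1C1 = 1.
Cage k needs sum 13, leaving R1C2 = 3.
Cage a needs two cells with sum 7; hence R5C1 = 4.
Column 1 already has 4; hence R2C1 = 5.
Cage k needs sum 13, which forces R2C2 = 4.
The 3 cells of cage f must have sum 10, which forces R3C3 = 3.
Row 3 needs a 4, and only R3C6 is open for it.
Row 4 needs a 4, and only R4C5 is open for it.
The only place for 3 in row 4 is R4C6.
3 is placed in column 6, so R5C6 = 1.
Row 5 needs a 3, and only R5C5 is open for it.
The 3 cells of cage c must have sum 6, so R2C3 = 2.
Cage c needs sum 6; hence R2C4 = 3.
Column 5 already has 3, so R2C5 = 1.
Column 3 already has 2; hence R5C3 = 6.
Cage g needs sum 13, so R5C4 = 5.
6 is placed in column 3, which forces R6C3 = 1.
The 3 cells of cage g must have sum 13, which forces R6C5 = 5.
The two cells of cage e must have sum 7, which forces R3C4 = 1.
Column 5 now contains 5, so R3C5 = 6.
6 is placed in column 3, which forces R4C3 = 5.
The 3 cells of cage b must have sum 11, which forces R4C4 = 2.
Row 5 now contains 6, so R5C2 = 2.
Row 6 already has 1, leaving R6C2 = 6.
Row 3 now contains 6; hence R3C1 = 2.
1 is placed in row 3, leaving R3C2 = 5.
Row 4 now contains 2, leaving R4C1 = 6.
5 is placed in row 4; hence R4C2 = 1.
Completed grid: 1 3 4 6 2 5 / 5 4 2 3 1 6 / 2 5 3 1 6 4 / 6 1 5 2 4 3 / 4 2 6 5 3 1 / 3 6 1 4 5 2.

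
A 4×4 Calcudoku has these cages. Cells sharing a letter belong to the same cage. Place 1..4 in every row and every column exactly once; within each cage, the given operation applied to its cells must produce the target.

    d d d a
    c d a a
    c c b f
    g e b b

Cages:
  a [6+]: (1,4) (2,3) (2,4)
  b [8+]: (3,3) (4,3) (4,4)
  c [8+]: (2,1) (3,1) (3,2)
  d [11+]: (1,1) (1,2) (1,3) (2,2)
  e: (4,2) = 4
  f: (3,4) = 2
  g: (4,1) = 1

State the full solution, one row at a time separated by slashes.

Cage f is a single given cell; hence (3,4) = 2.
Cage g is given, which forces (4,1) = 1.
Cage e is a single given cell; hence (4,2) = 4.
Row 4 already has 4, leaving (4,4) = 3.
Column 4 now contains 3; hence (1,4) = 1.
Cage a has sum 6; hence (2,3) = 1.
Cage a needs sum 6, leaving (2,4) = 4.
Cage c needs sum 8, leaving (3,2) = 1.
Cage b has sum 8; hence (3,3) = 3.
3 is placed in row 4, so (4,3) = 2.
Cage d has sum 11, leaving (1,1) = 2.
1 is placed in row 1, which forces (1,2) = 3.
Column 3 now contains 2; hence (1,3) = 4.
Row 2 already has 4, which forces (2,1) = 3.
The 4 cells of cage d must have sum 11, leaving (2,2) = 2.
Row 3 already has 3; hence (3,1) = 4.

2 3 4 1 / 3 2 1 4 / 4 1 3 2 / 1 4 2 3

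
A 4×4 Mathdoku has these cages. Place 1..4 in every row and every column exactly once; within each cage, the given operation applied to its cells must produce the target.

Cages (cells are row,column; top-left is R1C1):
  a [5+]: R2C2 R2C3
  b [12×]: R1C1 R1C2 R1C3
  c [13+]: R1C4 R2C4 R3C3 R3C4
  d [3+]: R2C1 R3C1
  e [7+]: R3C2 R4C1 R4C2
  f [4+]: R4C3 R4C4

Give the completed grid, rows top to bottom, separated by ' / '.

3 4 1 2 / 1 3 2 4 / 2 1 4 3 / 4 2 3 1

Cage c has sum 13; hence R3C3 = 4.
The only place for 2 in row 1 is R1C4.
Cage c needs sum 13, leaving R2C4 = 4.
Column 4 now contains 2; hence R3C4 = 3.
Column 4 already has 3, which forces R4C4 = 1.
Row 4 already has 1; hence R4C3 = 3.
Column 3 already has 3; hence R1C3 = 1.
Cage a needs two cells with sum 5, which forces R2C2 = 3.
Column 3 already has 3, so R2C3 = 2.
Cage e needs sum 7, leaving R3C2 = 1.
The 3 cells of cage b must have product 12, leaving R1C1 = 3.
Column 2 now contains 3, which forces R1C2 = 4.
2 is placed in row 2, which forces R2C1 = 1.
Row 3 now contains 1, so R3C1 = 2.
Column 1 already has 2, leaving R4C1 = 4.
4 is placed in column 2, so R4C2 = 2.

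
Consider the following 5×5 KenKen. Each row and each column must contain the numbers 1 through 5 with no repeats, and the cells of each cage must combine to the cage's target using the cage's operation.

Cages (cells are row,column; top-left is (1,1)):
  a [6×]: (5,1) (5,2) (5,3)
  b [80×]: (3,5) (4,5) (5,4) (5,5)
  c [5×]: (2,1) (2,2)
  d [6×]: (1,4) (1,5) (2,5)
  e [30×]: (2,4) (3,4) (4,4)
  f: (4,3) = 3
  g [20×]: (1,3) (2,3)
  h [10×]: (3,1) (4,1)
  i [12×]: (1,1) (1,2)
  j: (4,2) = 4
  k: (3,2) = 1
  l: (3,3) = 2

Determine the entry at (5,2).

Cage k is given, which forces (3,2) = 1.
Cage l is a single given cell, so (3,3) = 2.
Cage j is a single given cell, so (4,2) = 4.
F is a freebie, so (4,3) = 3.
Column 3 already has 3, which forces (5,3) = 1.
Cage i's pair has product 12; hence (1,1) = 4.
Column 2 already has 4, leaving (1,2) = 3.
Row 1 already has 4; hence (1,3) = 5.
Cage c needs two cells with product 5, leaving (2,1) = 1.
1 is placed in column 2, which forces (2,2) = 5.
Column 3 now contains 5, which forces (2,3) = 4.
Row 3 already has 2; hence (3,1) = 5.
5 is placed in row 3, leaving (3,4) = 3.
5 is placed in row 3, leaving (3,5) = 4.
The two cells of cage h must have product 10, so (4,1) = 2.
Row 4 already has 2, which forces (4,4) = 5.
Row 4 already has 2, so (4,5) = 1.
Column 1 already has 2; hence (5,1) = 3.
Column 2 already has 3; hence (5,2) = 2.
Row 5 already has 2; hence (5,4) = 4.
Column 5 now contains 4, which forces (5,5) = 5.
Cage d has product 6, leaving (1,4) = 1.
Column 5 now contains 1, which forces (1,5) = 2.
3 is placed in column 4; hence (2,4) = 2.
The 3 cells of cage d must have product 6, which forces (2,5) = 3.
The full grid is 4 3 5 1 2 / 1 5 4 2 3 / 5 1 2 3 4 / 2 4 3 5 1 / 3 2 1 4 5.

2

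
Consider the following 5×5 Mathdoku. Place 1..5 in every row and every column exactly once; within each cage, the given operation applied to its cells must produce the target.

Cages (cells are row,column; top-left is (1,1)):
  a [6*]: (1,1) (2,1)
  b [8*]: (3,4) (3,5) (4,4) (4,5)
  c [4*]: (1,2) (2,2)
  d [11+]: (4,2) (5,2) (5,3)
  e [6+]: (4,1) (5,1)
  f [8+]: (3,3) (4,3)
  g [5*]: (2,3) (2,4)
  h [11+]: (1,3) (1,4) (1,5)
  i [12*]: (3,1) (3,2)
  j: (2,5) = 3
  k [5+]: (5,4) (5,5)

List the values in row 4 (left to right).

J is a freebie, which forces (2,5) = 3.
Cage a's pair has product 6, leaving (1,1) = 3.
Row 2 now contains 3; hence (2,1) = 2.
3 is placed in column 1, which forces (3,1) = 4.
4 is placed in row 3, so (3,2) = 3.
Row 3 already has 3, which forces (3,3) = 5.
Column 3 now contains 5, leaving (4,3) = 3.
Column 3 now contains 5, which forces (2,3) = 1.
The two cells of cage g must have product 5, which forces (2,4) = 5.
Cage c needs two cells with product 4, so (1,2) = 1.
Cage h has sum 11; hence (1,5) = 5.
Row 2 now contains 1; hence (2,2) = 4.
Cage d has sum 11, which forces (5,3) = 4.
Column 3 now contains 4; hence (1,3) = 2.
Cage h has sum 11, so (1,4) = 4.
4 is placed in column 4, so (4,4) = 1.
Row 4 already has 1, so (4,5) = 4.
Cage k's pair has sum 5, leaving (5,4) = 3.
Cage k's pair has sum 5; hence (5,5) = 2.
1 is placed in column 4, leaving (3,4) = 2.
2 is placed in column 5; hence (3,5) = 1.
Row 4 already has 1, which forces (4,1) = 5.
Cage d needs sum 11, which forces (4,2) = 2.
Cage e needs two cells with sum 6; hence (5,1) = 1.
2 is placed in row 5; hence (5,2) = 5.
Completed grid: 3 1 2 4 5 / 2 4 1 5 3 / 4 3 5 2 1 / 5 2 3 1 4 / 1 5 4 3 2.

5 2 3 1 4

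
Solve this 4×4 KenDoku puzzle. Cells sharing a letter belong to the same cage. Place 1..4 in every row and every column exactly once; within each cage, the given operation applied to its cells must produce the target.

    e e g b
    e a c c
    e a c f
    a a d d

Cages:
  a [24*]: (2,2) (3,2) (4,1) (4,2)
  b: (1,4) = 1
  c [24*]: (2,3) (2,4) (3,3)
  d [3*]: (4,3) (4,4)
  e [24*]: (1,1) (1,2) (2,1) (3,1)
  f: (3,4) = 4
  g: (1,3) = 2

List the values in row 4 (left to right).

4 2 1 3

Cage g is a single given cell, leaving (1,3) = 2.
B is a freebie, which forces (1,4) = 1.
F is a freebie, so (3,4) = 4.
Column 4 already has 1; hence (4,4) = 3.
Cage c has product 24, leaving (2,3) = 4.
Column 4 already has 3, which forces (2,4) = 2.
Row 3 already has 4, which forces (3,3) = 3.
Row 4 already has 3, which forces (4,3) = 1.
Row 2 already has 2; hence (2,1) = 1.
Cage a needs product 24, which forces (2,2) = 3.
Cage e has product 24, which forces (3,1) = 2.
Cage a needs product 24, leaving (3,2) = 1.
Column 1 now contains 2; hence (4,1) = 4.
Row 4 already has 4, so (4,2) = 2.
4 is placed in column 1, leaving (1,1) = 3.
Column 2 already has 3, so (1,2) = 4.
The full grid is 3 4 2 1 / 1 3 4 2 / 2 1 3 4 / 4 2 1 3.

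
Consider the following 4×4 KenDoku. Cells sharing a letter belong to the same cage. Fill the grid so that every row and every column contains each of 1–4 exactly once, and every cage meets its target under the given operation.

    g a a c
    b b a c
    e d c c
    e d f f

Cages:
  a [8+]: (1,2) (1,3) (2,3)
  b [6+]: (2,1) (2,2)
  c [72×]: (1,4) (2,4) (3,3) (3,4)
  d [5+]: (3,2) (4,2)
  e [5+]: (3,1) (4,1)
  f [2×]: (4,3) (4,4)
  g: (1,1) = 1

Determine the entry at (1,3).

G is a freebie, leaving (1,1) = 1.
Cage c needs product 72, so (3,3) = 3.
Cage a has sum 8, which forces (1,3) = 4.
The two cells of cage e must have sum 5, leaving (3,1) = 2.
Row 3 now contains 2, which forces (3,4) = 4.
Cage e needs two cells with sum 5, so (4,1) = 3.
2 is placed in column 1, which forces (2,1) = 4.
The two cells of cage b must have sum 6, leaving (2,2) = 2.
Row 2 now contains 2, so (2,3) = 1.
Row 2 now contains 2; hence (2,4) = 3.
4 is placed in row 3; hence (3,2) = 1.
Cage d's pair has sum 5, leaving (4,2) = 4.
Column 3 already has 1; hence (4,3) = 2.
2 is placed in row 4, so (4,4) = 1.
2 is placed in column 2, so (1,2) = 3.
3 is placed in column 4, leaving (1,4) = 2.
Filled in: 1 3 4 2 / 4 2 1 3 / 2 1 3 4 / 3 4 2 1.

4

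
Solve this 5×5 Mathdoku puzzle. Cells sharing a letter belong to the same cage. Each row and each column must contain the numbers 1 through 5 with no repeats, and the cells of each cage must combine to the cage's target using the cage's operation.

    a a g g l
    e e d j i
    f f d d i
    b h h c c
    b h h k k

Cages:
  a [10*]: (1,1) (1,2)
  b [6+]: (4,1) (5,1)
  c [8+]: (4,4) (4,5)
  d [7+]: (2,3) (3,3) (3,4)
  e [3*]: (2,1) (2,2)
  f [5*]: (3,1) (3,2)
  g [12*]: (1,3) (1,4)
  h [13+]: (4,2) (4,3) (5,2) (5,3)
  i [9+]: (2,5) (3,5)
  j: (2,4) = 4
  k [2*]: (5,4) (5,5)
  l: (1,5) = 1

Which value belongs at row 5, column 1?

4

L is a freebie, so (1,5) = 1.
Cage j is a single given cell, so (2,4) = 4.
4 is placed in row 2, so (2,5) = 5.
5 is placed in column 5; hence (3,5) = 4.
5 is placed in column 5, which forces (4,5) = 3.
Column 5 now contains 1; hence (5,5) = 2.
Cage g's pair has product 12; hence (1,3) = 4.
Column 4 now contains 4; hence (1,4) = 3.
Row 4 already has 3, leaving (4,4) = 5.
Row 5 already has 2, so (5,4) = 1.
Cage d has sum 7, which forces (2,3) = 2.
The 3 cells of cage d must have sum 7, which forces (3,3) = 3.
Column 4 now contains 1, which forces (3,4) = 2.
The 4 cells of cage h must have sum 13, so (4,2) = 4.
Cage h needs sum 13, so (4,3) = 1.
3 is placed in column 3, so (5,3) = 5.
Row 4 now contains 1, which forces (4,1) = 2.
Row 5 now contains 5, so (5,1) = 4.
Row 5 now contains 5; hence (5,2) = 3.
Column 1 now contains 2, so (1,1) = 5.
Cage a's pair has product 10, so (1,2) = 2.
Cage e's pair has product 3, which forces (2,1) = 3.
Column 2 already has 3, leaving (2,2) = 1.
Column 1 now contains 5, leaving (3,1) = 1.
1 is placed in column 2, so (3,2) = 5.
Completed grid: 5 2 4 3 1 / 3 1 2 4 5 / 1 5 3 2 4 / 2 4 1 5 3 / 4 3 5 1 2.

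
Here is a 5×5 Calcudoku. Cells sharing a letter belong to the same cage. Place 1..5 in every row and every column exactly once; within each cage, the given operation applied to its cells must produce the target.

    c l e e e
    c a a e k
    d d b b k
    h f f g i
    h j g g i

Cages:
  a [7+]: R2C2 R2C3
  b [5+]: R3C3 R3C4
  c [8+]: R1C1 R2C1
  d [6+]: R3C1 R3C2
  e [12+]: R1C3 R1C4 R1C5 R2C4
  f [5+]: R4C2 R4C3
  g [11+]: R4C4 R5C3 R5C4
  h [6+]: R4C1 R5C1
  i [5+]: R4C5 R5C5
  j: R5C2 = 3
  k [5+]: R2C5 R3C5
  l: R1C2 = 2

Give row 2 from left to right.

Cage l is a single given cell, leaving R1C2 = 2.
J is a freebie, which forces R5C2 = 3.
Row 2 needs a 1, and only R2C5 is open for it.
Cage k's pair has sum 5; hence R3C5 = 4.
Cage i needs two cells with sum 5; hence R4C5 = 3.
The two cells of cage i must have sum 5, leaving R5C5 = 2.
Column 5 already has 3; hence R1C5 = 5.
5 is placed in row 1, which forces R1C1 = 3.
The two cells of cage c must have sum 8, so R2C1 = 5.
Row 2 already has 5, so R2C2 = 4.
Column 1 now contains 5, which forces R3C1 = 1.
1 is placed in row 3, leaving R3C2 = 5.
Column 1 now contains 1; hence R4C1 = 2.
Column 2 already has 4, so R4C2 = 1.
1 is placed in row 4; hence R4C3 = 4.
Row 4 now contains 2, leaving R4C4 = 5.
Column 1 now contains 1, which forces R5C1 = 4.
Column 3 already has 4, which forces R5C3 = 5.
Row 5 already has 4, leaving R5C4 = 1.
Column 3 already has 4, so R1C3 = 1.
1 is placed in column 4; hence R1C4 = 4.
The two cells of cage a must have sum 7; hence R2C3 = 3.
Cage e has sum 12; hence R2C4 = 2.
3 is placed in column 3; hence R3C3 = 2.
Column 4 already has 2, so R3C4 = 3.
Completed grid: 3 2 1 4 5 / 5 4 3 2 1 / 1 5 2 3 4 / 2 1 4 5 3 / 4 3 5 1 2.

5 4 3 2 1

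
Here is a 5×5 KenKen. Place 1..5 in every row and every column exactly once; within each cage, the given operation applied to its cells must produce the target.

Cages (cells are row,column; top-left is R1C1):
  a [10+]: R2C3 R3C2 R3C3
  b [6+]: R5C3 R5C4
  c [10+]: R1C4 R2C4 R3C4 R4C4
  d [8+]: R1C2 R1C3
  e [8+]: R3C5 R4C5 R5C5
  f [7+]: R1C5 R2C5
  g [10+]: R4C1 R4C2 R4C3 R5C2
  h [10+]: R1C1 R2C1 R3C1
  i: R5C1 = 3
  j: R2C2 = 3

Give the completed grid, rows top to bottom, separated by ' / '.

Cage j is a single given cell, leaving R2C2 = 3.
Cage i is given, leaving R5C1 = 3.
Column 2 already has 3, so R1C2 = 5.
Cage d's pair has sum 8; hence R1C3 = 3.
Row 1 now contains 3, leaving R1C5 = 2.
Cage f's pair has sum 7, leaving R2C5 = 5.
Cage g has sum 10; hence R4C2 = 1.
Cage g needs sum 10, so R5C2 = 2.
Cage h needs sum 10, leaving R3C1 = 5.
Column 2 already has 1, which forces R3C2 = 4.
Row 3 already has 5; hence R3C3 = 2.
5 is placed in column 1, so R4C1 = 2.
Column 3 now contains 2, so R4C3 = 5.
5 is placed in column 3; hence R5C3 = 1.
1 is placed in row 5; hence R5C4 = 5.
1 is placed in row 5, so R5C5 = 4.
Column 3 already has 1, leaving R2C3 = 4.
Cage c needs sum 10; hence R2C4 = 2.
Cage e needs sum 8; hence R3C5 = 1.
Column 5 now contains 4, which forces R4C5 = 3.
Cage h needs sum 10; hence R1C1 = 4.
Cage c has sum 10, which forces R1C4 = 1.
Row 2 already has 4, so R2C1 = 1.
Row 3 now contains 1, so R3C4 = 3.
Row 4 now contains 3, so R4C4 = 4.

4 5 3 1 2 / 1 3 4 2 5 / 5 4 2 3 1 / 2 1 5 4 3 / 3 2 1 5 4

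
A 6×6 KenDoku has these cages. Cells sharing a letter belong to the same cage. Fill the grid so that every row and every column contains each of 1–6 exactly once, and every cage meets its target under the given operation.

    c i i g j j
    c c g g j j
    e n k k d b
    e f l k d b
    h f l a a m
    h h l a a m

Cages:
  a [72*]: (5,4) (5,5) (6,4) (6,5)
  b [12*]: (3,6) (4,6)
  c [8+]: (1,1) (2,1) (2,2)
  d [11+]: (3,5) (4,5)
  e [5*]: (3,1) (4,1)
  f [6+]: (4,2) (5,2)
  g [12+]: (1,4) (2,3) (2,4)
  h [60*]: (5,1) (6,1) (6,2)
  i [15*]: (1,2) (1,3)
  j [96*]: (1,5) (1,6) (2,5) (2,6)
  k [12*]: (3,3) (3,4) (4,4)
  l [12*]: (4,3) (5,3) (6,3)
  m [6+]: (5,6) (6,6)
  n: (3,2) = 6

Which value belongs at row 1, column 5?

2

N is a freebie, so (3,2) = 6.
Row 3 already has 6; hence (3,5) = 5.
5 is placed in column 5; hence (4,5) = 6.
5 is placed in row 3; hence (3,1) = 1.
The two cells of cage e must have product 5, so (4,1) = 5.
Cage h has product 60, so (6,2) = 5.
5 is placed in column 2, so (1,2) = 3.
Cage i's pair has product 15; hence (1,3) = 5.
Row 2 needs a 5, and only (2,4) is open for it.
Row 3 needs a 2, and only (3,3) is open for it.
Cage k has product 12, so (3,4) = 3.
3 is placed in row 3, so (3,6) = 4.
Cage k has product 12, leaving (4,4) = 2.
4 is placed in column 6, which forces (4,6) = 3.
Row 4 now contains 2, leaving (4,2) = 4.
Row 4 already has 4, which forces (4,3) = 1.
Cage f needs two cells with sum 6, so (5,2) = 2.
Cage m's pair has sum 6, leaving (5,6) = 5.
Cage m needs two cells with sum 6; hence (6,6) = 1.
Cage c has sum 8, leaving (1,1) = 4.
4 is placed in row 1, so (1,4) = 1.
4 is placed in row 1, which forces (1,5) = 2.
Row 1 now contains 2, leaving (1,6) = 6.
Cage c has sum 8; hence (2,1) = 3.
Column 2 already has 2, which forces (2,2) = 1.
3 is placed in row 2; hence (2,3) = 6.
2 is placed in column 5; hence (2,5) = 4.
Column 6 already has 6, so (2,6) = 2.
Column 1 already has 3; hence (5,1) = 6.
Row 5 now contains 6, so (5,4) = 4.
Column 1 already has 3, so (6,1) = 2.
Column 4 already has 4, leaving (6,4) = 6.
Column 5 already has 4; hence (6,5) = 3.
4 is placed in row 5; hence (5,3) = 3.
Column 5 already has 3, leaving (5,5) = 1.
Row 6 already has 3; hence (6,3) = 4.
Filled in: 4 3 5 1 2 6 / 3 1 6 5 4 2 / 1 6 2 3 5 4 / 5 4 1 2 6 3 / 6 2 3 4 1 5 / 2 5 4 6 3 1.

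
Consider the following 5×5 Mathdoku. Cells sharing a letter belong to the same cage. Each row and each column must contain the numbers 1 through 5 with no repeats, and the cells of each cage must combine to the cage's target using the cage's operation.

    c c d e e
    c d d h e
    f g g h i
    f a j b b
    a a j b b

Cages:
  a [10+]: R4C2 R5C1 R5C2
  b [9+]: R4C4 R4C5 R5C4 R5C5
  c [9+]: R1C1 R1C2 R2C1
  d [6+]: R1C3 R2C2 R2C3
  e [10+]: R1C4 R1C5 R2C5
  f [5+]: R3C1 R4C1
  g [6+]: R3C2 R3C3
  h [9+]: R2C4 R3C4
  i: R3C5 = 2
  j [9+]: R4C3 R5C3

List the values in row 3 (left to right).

Cage i is given, so R3C5 = 2.
Row 3 needs a 3, and only R3C1 is open for it.
The two cells of cage f must have sum 5; hence R4C1 = 2.
Row 3 needs a 4, and only R3C4 is open for it.
Column 4 already has 4; hence R2C4 = 5.
The two cells of cage g must have sum 6, so R3C2 = 5.
{4, 5} are confined to R4C3 and R5C3 in column 3; hence R3C3 = 1.
Cage d has sum 6, so R2C2 = 1.
Cage c has sum 9; hence R1C1 = 1.
Cage c needs sum 9, which forces R1C2 = 4.
Row 1 already has 4, so R1C5 = 5.
Row 2 already has 1, leaving R2C1 = 4.
Row 2 already has 4; hence R2C5 = 3.
Column 2 already has 4, so R4C2 = 3.
Row 4 now contains 3, leaving R4C4 = 1.
1 is placed in row 4, leaving R4C5 = 4.
4 is placed in column 1, which forces R5C1 = 5.
Cage a has sum 10, which forces R5C2 = 2.
Row 5 already has 5; hence R5C3 = 4.
Row 5 already has 2, leaving R5C4 = 3.
Column 5 already has 4, leaving R5C5 = 1.
Cage d has sum 6, so R1C3 = 3.
Column 4 already has 3, so R1C4 = 2.
Row 2 now contains 3, leaving R2C3 = 2.
4 is placed in row 4, which forces R4C3 = 5.
Completed grid: 1 4 3 2 5 / 4 1 2 5 3 / 3 5 1 4 2 / 2 3 5 1 4 / 5 2 4 3 1.

3 5 1 4 2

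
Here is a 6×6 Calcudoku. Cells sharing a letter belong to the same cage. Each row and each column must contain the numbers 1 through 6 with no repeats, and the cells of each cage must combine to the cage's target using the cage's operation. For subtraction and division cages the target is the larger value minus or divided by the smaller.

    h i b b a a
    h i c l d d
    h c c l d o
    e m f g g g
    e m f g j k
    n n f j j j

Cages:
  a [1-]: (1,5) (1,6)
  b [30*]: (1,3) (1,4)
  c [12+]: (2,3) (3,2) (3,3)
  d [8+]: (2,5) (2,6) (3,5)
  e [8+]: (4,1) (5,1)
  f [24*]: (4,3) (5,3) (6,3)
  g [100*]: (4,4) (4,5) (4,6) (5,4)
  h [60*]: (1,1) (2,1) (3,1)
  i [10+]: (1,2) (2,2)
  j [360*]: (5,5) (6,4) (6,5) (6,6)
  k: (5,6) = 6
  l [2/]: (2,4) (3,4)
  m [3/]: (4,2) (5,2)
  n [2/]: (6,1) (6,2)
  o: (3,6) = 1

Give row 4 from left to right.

O is a freebie, which forces (3,6) = 1.
Cage g has product 100, which forces (5,4) = 5.
Cage k is a single given cell; hence (5,6) = 6.
Cage b's pair has product 30, leaving (1,3) = 5.
5 is placed in column 4, which forces (1,4) = 6.
Row 1 now contains 6; hence (1,2) = 4.
The two cells of cage i must have sum 10, leaving (2,2) = 6.
The 4 cells of cage j must have product 360; hence (6,5) = 6.
Cage j has product 360, leaving (6,6) = 5.
Cage g has product 100, so (4,4) = 1.
Cage g has product 100, which forces (4,5) = 5.
Column 6 already has 5, leaving (4,6) = 4.
Row 4 already has 5, so (4,1) = 6.
Row 4 now contains 1, so (4,2) = 3.
3 is placed in row 4, so (4,3) = 2.
Cage e's pair has sum 8, leaving (5,1) = 2.
Cage m needs two cells with quotient 3, so (5,2) = 1.
Column 2 now contains 1, which forces (6,2) = 2.
Column 1 now contains 2, leaving (1,1) = 3.
Row 1 now contains 3, so (1,6) = 2.
Column 6 now contains 2; hence (2,6) = 3.
Column 2 now contains 2; hence (3,2) = 5.
2 is placed in row 1, which forces (1,5) = 1.
Cage h has product 60; hence (2,1) = 5.
Column 5 already has 1, which forces (2,5) = 2.
5 is placed in row 3; hence (3,1) = 4.
Row 3 now contains 4, which forces (3,4) = 2.
Row 3 now contains 4, leaving (3,5) = 3.
3 is placed in column 5, which forces (5,5) = 4.
Column 1 already has 4, which forces (6,1) = 1.
Cage c needs sum 12, which forces (2,3) = 1.
2 is placed in row 2; hence (2,4) = 4.
Row 3 already has 3, leaving (3,3) = 6.
Row 5 already has 4, leaving (5,3) = 3.
Cage f has product 24, so (6,3) = 4.
Cage j has product 360, which forces (6,4) = 3.
The full grid is 3 4 5 6 1 2 / 5 6 1 4 2 3 / 4 5 6 2 3 1 / 6 3 2 1 5 4 / 2 1 3 5 4 6 / 1 2 4 3 6 5.

6 3 2 1 5 4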